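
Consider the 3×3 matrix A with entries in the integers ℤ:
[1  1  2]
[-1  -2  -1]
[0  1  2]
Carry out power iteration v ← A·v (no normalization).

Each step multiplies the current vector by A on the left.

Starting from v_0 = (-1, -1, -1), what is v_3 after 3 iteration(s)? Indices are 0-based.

v_3 = (-11, 10, -5)

v_0 = (-1, -1, -1).
v_1 = A·v_0 = (-4, 4, -3).
v_2 = A·v_1 = (-6, -1, -2).
v_3 = A·v_2 = (-11, 10, -5).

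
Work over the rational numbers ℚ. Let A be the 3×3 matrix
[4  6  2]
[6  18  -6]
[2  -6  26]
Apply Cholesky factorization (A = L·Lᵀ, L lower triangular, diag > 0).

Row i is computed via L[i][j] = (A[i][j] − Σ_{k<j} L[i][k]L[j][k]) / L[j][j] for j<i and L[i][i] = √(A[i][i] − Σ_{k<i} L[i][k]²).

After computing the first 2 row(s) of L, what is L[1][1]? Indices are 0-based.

L[1][1] = 3

Step 1: L[0][0] = √(4) = 2.
  L[1][0] = (6) / L[0][0] = 3.
Step 2: L[1][1] = √(9) = 3.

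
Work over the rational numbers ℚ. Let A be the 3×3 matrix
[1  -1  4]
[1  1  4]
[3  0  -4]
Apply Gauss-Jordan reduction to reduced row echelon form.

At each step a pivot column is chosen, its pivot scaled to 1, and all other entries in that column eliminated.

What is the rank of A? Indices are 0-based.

rank = 3

[1] R0 /= 1  ⇒  (1, -1, 4)
     R1 -= 1·R0  ⇒  (0, 2, 0)
     R2 -= 3·R0  ⇒  (0, 3, -16)
[2] R1 /= 2  ⇒  (0, 1, 0)
     R0 -= -1·R1  ⇒  (1, 0, 4)
     R2 -= 3·R1  ⇒  (0, 0, -16)
[3] R2 /= -16  ⇒  (0, 0, 1)
     R0 -= 4·R2  ⇒  (1, 0, 0)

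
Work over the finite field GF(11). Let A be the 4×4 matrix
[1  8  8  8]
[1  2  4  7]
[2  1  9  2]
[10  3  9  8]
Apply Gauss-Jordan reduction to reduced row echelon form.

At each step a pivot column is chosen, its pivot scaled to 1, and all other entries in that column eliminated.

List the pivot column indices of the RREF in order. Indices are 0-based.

step 1: normalize row 0 (÷1) = (1, 8, 8, 8)
  row 1: subtract 1×row0 = (0, 5, 7, 10)
  row 2: subtract 2×row0 = (0, 7, 4, 8)
  row 3: subtract 10×row0 = (0, 0, 6, 5)
step 2: normalize row 1 (÷5) = (0, 1, 8, 2)
  row 0: subtract 8×row1 = (1, 0, 10, 3)
  row 2: subtract 7×row1 = (0, 0, 3, 5)
step 3: normalize row 2 (÷3) = (0, 0, 1, 9)
  row 0: subtract 10×row2 = (1, 0, 0, 1)
  row 1: subtract 8×row2 = (0, 1, 0, 7)
  row 3: subtract 6×row2 = (0, 0, 0, 6)
step 4: normalize row 3 (÷6) = (0, 0, 0, 1)
  row 0: subtract 1×row3 = (1, 0, 0, 0)
  row 1: subtract 7×row3 = (0, 1, 0, 0)
  row 2: subtract 9×row3 = (0, 0, 1, 0)

pivot columns: 0, 1, 2, 3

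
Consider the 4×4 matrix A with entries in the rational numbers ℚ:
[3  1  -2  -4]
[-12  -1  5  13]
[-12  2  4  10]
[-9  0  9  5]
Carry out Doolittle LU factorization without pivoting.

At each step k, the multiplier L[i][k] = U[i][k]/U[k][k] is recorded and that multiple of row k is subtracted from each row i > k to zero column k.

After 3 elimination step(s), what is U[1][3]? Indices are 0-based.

U[1][3] = -3

Step 1: pivot at (0,0) is 3.
  row1 ← row1 − (-4)·row0  ⇒  L[1][0]=-4, U row1=(0, 3, -3, -3)
  row2 ← row2 − (-4)·row0  ⇒  L[2][0]=-4, U row2=(0, 6, -4, -6)
  row3 ← row3 − (-3)·row0  ⇒  L[3][0]=-3, U row3=(0, 3, 3, -7)
Step 2: pivot at (1,1) is 3.
  row2 ← row2 − (2)·row1  ⇒  L[2][1]=2, U row2=(0, 0, 2, 0)
  row3 ← row3 − (1)·row1  ⇒  L[3][1]=1, U row3=(0, 0, 6, -4)
Step 3: pivot at (2,2) is 2.
  row3 ← row3 − (3)·row2  ⇒  L[3][2]=3, U row3=(0, 0, 0, -4)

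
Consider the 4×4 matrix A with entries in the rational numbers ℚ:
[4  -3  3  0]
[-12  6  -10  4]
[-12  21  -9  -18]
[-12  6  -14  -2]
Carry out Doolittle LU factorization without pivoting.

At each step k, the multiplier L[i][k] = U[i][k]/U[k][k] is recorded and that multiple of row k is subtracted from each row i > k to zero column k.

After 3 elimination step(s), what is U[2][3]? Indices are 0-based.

[col 0] pivot 4
  R1 -= -3*R0 → (0, -3, -1, 4)  (L[1][0] := -3)
  R2 -= -3*R0 → (0, 12, 0, -18)  (L[2][0] := -3)
  R3 -= -3*R0 → (0, -3, -5, -2)  (L[3][0] := -3)
[col 1] pivot -3
  R2 -= -4*R1 → (0, 0, -4, -2)  (L[2][1] := -4)
  R3 -= 1*R1 → (0, 0, -4, -6)  (L[3][1] := 1)
[col 2] pivot -4
  R3 -= 1*R2 → (0, 0, 0, -4)  (L[3][2] := 1)

U[2][3] = -2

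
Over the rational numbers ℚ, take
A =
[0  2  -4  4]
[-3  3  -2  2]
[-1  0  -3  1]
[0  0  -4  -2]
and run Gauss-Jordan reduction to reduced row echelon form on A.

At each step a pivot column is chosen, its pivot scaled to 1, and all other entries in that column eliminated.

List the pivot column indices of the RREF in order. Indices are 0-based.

pivot(0,0): swap R0↔R1
pivot(0,0)=-3: scale R0 → (1, -1, 2/3, -2/3)
  clear (2,0): R2 −= (-1)R0 → (0, -1, -7/3, 1/3)
pivot(1,1)=2: scale R1 → (0, 1, -2, 2)
  clear (0,1): R0 −= (-1)R1 → (1, 0, -4/3, 4/3)
  clear (2,1): R2 −= (-1)R1 → (0, 0, -13/3, 7/3)
pivot(2,2)=-13/3: scale R2 → (0, 0, 1, -7/13)
  clear (0,2): R0 −= (-4/3)R2 → (1, 0, 0, 8/13)
  clear (1,2): R1 −= (-2)R2 → (0, 1, 0, 12/13)
  clear (3,2): R3 −= (-4)R2 → (0, 0, 0, -54/13)
pivot(3,3)=-54/13: scale R3 → (0, 0, 0, 1)
  clear (0,3): R0 −= (8/13)R3 → (1, 0, 0, 0)
  clear (1,3): R1 −= (12/13)R3 → (0, 1, 0, 0)
  clear (2,3): R2 −= (-7/13)R3 → (0, 0, 1, 0)

pivot columns: 0, 1, 2, 3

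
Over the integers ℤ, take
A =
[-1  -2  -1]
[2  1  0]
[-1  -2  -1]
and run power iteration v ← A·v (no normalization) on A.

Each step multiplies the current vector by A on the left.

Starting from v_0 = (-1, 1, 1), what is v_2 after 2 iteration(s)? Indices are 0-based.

v_0 = (-1, 1, 1).
v_1 = A·v_0 = (-2, -1, -2).
v_2 = A·v_1 = (6, -5, 6).

v_2 = (6, -5, 6)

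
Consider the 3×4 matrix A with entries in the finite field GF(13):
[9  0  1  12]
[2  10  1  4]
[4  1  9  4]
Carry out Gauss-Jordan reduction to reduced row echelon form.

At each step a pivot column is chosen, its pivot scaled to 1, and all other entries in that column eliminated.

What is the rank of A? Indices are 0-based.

step 1: normalize row 0 (÷9) = (1, 0, 3, 10)
  row 1: subtract 2×row0 = (0, 10, 8, 10)
  row 2: subtract 4×row0 = (0, 1, 10, 3)
step 2: normalize row 1 (÷10) = (0, 1, 6, 1)
  row 2: subtract 1×row1 = (0, 0, 4, 2)
step 3: normalize row 2 (÷4) = (0, 0, 1, 7)
  row 0: subtract 3×row2 = (1, 0, 0, 2)
  row 1: subtract 6×row2 = (0, 1, 0, 11)

rank = 3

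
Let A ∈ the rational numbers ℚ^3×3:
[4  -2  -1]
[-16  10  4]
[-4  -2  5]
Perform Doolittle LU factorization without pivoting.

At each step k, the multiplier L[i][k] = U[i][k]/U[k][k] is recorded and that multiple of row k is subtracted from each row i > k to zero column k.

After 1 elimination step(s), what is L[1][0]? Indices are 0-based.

Step 1: pivot at (0,0) is 4.
  row1 ← row1 − (-4)·row0  ⇒  L[1][0]=-4, U row1=(0, 2, 0)
  row2 ← row2 − (-1)·row0  ⇒  L[2][0]=-1, U row2=(0, -4, 4)

L[1][0] = -4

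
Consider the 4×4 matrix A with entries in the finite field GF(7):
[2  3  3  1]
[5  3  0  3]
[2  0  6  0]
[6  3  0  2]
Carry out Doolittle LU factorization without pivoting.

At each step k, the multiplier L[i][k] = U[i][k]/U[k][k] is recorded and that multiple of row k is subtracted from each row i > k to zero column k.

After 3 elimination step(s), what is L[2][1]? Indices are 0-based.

L[2][1] = 3

Step 1: pivot at (0,0) is 2.
  row1 ← row1 − (6)·row0  ⇒  L[1][0]=6, U row1=(0, 6, 3, 4)
  row2 ← row2 − (1)·row0  ⇒  L[2][0]=1, U row2=(0, 4, 3, 6)
  row3 ← row3 − (3)·row0  ⇒  L[3][0]=3, U row3=(0, 1, 5, 6)
Step 2: pivot at (1,1) is 6.
  row2 ← row2 − (3)·row1  ⇒  L[2][1]=3, U row2=(0, 0, 1, 1)
  row3 ← row3 − (6)·row1  ⇒  L[3][1]=6, U row3=(0, 0, 1, 3)
Step 3: pivot at (2,2) is 1.
  row3 ← row3 − (1)·row2  ⇒  L[3][2]=1, U row3=(0, 0, 0, 2)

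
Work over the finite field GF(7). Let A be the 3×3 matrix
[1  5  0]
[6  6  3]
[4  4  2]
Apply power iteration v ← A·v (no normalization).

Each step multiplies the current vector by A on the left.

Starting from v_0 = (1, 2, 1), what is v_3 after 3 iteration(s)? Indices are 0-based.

v_0 = (1, 2, 1).
v_1 = A·v_0 = (4, 0, 0).
v_2 = A·v_1 = (4, 3, 2).
v_3 = A·v_2 = (5, 6, 4).

v_3 = (5, 6, 4)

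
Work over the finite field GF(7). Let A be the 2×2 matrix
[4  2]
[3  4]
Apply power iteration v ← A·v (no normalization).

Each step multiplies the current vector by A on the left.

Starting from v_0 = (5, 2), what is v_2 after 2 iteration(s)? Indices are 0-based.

v_0 = (5, 2).
v_1 = A·v_0 = (3, 2).
v_2 = A·v_1 = (2, 3).

v_2 = (2, 3)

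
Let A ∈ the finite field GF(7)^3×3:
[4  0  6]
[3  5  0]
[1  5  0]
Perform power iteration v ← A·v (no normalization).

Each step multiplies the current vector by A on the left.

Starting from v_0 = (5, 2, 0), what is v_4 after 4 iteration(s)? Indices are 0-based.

v_4 = (2, 2, 3)

v_0 = (5, 2, 0).
v_1 = A·v_0 = (6, 4, 1).
v_2 = A·v_1 = (2, 3, 5).
v_3 = A·v_2 = (3, 0, 3).
v_4 = A·v_3 = (2, 2, 3).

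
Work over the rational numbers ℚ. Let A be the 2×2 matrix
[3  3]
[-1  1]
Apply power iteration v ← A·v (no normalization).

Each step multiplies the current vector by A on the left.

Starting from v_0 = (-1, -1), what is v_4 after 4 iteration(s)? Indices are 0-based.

v_0 = (-1, -1).
v_1 = A·v_0 = (-6, 0).
v_2 = A·v_1 = (-18, 6).
v_3 = A·v_2 = (-36, 24).
v_4 = A·v_3 = (-36, 60).

v_4 = (-36, 60)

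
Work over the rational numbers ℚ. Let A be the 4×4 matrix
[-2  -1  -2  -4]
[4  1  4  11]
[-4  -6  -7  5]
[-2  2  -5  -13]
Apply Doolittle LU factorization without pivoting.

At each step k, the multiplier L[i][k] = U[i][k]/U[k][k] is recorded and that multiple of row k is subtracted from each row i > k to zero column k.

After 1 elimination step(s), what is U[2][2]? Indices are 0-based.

Step 1: pivot at (0,0) is -2.
  row1 ← row1 − (-2)·row0  ⇒  L[1][0]=-2, U row1=(0, -1, 0, 3)
  row2 ← row2 − (2)·row0  ⇒  L[2][0]=2, U row2=(0, -4, -3, 13)
  row3 ← row3 − (1)·row0  ⇒  L[3][0]=1, U row3=(0, 3, -3, -9)

U[2][2] = -3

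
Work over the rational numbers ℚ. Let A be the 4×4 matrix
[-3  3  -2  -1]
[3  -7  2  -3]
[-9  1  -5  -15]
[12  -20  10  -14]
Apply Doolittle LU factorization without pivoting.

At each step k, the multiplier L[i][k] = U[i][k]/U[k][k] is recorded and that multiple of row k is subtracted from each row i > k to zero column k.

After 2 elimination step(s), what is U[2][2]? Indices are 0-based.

k=0: U[0][0]=-3
  eliminate (1,0): mult=-1, new row 1: (0, -4, 0, -4); set L[1][0]=-1
  eliminate (2,0): mult=3, new row 2: (0, -8, 1, -12); set L[2][0]=3
  eliminate (3,0): mult=-4, new row 3: (0, -8, 2, -18); set L[3][0]=-4
k=1: U[1][1]=-4
  eliminate (2,1): mult=2, new row 2: (0, 0, 1, -4); set L[2][1]=2
  eliminate (3,1): mult=2, new row 3: (0, 0, 2, -10); set L[3][1]=2

U[2][2] = 1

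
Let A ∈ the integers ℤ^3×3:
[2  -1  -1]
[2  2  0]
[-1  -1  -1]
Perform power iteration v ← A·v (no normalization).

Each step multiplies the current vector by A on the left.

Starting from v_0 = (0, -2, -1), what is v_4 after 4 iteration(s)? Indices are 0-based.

v_4 = (29, 56, -25)

v_0 = (0, -2, -1).
v_1 = A·v_0 = (3, -4, 3).
v_2 = A·v_1 = (7, -2, -2).
v_3 = A·v_2 = (18, 10, -3).
v_4 = A·v_3 = (29, 56, -25).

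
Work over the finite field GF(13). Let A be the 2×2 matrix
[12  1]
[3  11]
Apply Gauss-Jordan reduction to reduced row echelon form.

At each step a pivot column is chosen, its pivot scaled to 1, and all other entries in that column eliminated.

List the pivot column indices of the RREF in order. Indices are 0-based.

[1] R0 /= 12  ⇒  (1, 12)
     R1 -= 3·R0  ⇒  (0, 1)
[2] R1 /= 1  ⇒  (0, 1)
     R0 -= 12·R1  ⇒  (1, 0)

pivot columns: 0, 1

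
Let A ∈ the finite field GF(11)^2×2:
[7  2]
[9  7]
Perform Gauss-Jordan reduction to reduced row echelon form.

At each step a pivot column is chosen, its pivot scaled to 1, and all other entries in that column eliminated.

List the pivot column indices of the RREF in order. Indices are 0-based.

pivot columns: 0, 1

pivot(0,0)=7: scale R0 → (1, 5)
  clear (1,0): R1 −= (9)R0 → (0, 6)
pivot(1,1)=6: scale R1 → (0, 1)
  clear (0,1): R0 −= (5)R1 → (1, 0)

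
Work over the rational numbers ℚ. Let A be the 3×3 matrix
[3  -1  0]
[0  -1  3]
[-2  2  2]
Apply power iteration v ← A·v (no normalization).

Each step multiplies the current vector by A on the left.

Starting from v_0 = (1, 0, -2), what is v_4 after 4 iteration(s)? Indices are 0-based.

v_4 = (249, -264, -498)

v_0 = (1, 0, -2).
v_1 = A·v_0 = (3, -6, -6).
v_2 = A·v_1 = (15, -12, -30).
v_3 = A·v_2 = (57, -78, -114).
v_4 = A·v_3 = (249, -264, -498).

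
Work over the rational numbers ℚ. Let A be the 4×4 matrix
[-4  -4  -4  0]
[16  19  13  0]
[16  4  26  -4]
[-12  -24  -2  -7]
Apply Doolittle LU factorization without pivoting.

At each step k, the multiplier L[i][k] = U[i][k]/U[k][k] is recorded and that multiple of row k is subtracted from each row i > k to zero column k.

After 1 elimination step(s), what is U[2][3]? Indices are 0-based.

U[2][3] = -4

[col 0] pivot -4
  R1 -= -4*R0 → (0, 3, -3, 0)  (L[1][0] := -4)
  R2 -= -4*R0 → (0, -12, 10, -4)  (L[2][0] := -4)
  R3 -= 3*R0 → (0, -12, 10, -7)  (L[3][0] := 3)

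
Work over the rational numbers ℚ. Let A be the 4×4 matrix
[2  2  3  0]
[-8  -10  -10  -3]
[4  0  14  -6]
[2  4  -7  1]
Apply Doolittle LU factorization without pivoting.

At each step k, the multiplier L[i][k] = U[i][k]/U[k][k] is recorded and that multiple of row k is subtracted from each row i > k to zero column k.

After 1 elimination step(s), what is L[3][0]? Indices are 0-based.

L[3][0] = 1

k=0: U[0][0]=2
  eliminate (1,0): mult=-4, new row 1: (0, -2, 2, -3); set L[1][0]=-4
  eliminate (2,0): mult=2, new row 2: (0, -4, 8, -6); set L[2][0]=2
  eliminate (3,0): mult=1, new row 3: (0, 2, -10, 1); set L[3][0]=1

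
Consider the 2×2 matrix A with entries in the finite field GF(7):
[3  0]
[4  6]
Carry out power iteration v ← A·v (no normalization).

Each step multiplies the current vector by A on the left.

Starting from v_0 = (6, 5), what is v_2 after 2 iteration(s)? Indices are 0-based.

v_0 = (6, 5).
v_1 = A·v_0 = (4, 5).
v_2 = A·v_1 = (5, 4).

v_2 = (5, 4)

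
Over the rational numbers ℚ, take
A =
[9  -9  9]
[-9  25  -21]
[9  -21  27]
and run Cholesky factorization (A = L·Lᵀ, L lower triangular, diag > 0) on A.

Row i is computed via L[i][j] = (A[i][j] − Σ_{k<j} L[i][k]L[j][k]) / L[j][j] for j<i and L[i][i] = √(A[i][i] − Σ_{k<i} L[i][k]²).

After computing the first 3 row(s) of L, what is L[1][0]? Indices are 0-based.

L[1][0] = -3

Step 1: L[0][0] = √(9) = 3.
  L[1][0] = (-9) / L[0][0] = -3.
Step 2: L[1][1] = √(16) = 4.
  L[2][0] = (9) / L[0][0] = 3.
  L[2][1] = (-12) / L[1][1] = -3.
Step 3: L[2][2] = √(9) = 3.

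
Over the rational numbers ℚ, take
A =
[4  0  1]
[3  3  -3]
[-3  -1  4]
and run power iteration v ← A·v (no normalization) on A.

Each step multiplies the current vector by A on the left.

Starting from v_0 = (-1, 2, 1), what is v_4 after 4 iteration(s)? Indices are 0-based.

v_0 = (-1, 2, 1).
v_1 = A·v_0 = (-3, 0, 5).
v_2 = A·v_1 = (-7, -24, 29).
v_3 = A·v_2 = (1, -180, 161).
v_4 = A·v_3 = (165, -1020, 821).

v_4 = (165, -1020, 821)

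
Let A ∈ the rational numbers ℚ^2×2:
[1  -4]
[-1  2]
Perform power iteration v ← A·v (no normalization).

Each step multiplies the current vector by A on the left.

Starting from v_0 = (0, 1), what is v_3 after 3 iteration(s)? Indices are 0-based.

v_0 = (0, 1).
v_1 = A·v_0 = (-4, 2).
v_2 = A·v_1 = (-12, 8).
v_3 = A·v_2 = (-44, 28).

v_3 = (-44, 28)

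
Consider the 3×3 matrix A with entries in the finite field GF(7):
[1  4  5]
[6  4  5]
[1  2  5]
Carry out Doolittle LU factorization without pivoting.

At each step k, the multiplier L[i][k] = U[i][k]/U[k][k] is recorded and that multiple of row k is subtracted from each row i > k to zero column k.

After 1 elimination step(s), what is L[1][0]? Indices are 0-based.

L[1][0] = 6

Step 1: pivot at (0,0) is 1.
  row1 ← row1 − (6)·row0  ⇒  L[1][0]=6, U row1=(0, 1, 3)
  row2 ← row2 − (1)·row0  ⇒  L[2][0]=1, U row2=(0, 5, 0)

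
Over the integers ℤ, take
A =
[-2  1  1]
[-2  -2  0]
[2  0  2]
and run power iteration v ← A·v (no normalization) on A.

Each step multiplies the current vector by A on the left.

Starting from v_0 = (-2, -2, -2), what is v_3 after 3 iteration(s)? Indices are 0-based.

v_0 = (-2, -2, -2).
v_1 = A·v_0 = (0, 8, -8).
v_2 = A·v_1 = (0, -16, -16).
v_3 = A·v_2 = (-32, 32, -32).

v_3 = (-32, 32, -32)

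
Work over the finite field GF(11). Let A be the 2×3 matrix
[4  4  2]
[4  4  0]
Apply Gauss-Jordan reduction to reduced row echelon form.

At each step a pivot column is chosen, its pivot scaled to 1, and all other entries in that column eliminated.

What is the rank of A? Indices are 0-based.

rank = 2

step 1: normalize row 0 (÷4) = (1, 1, 6)
  row 1: subtract 4×row0 = (0, 0, 9)
skip col 1 (zero from row 1)
step 2: normalize row 1 (÷9) = (0, 0, 1)
  row 0: subtract 6×row1 = (1, 1, 0)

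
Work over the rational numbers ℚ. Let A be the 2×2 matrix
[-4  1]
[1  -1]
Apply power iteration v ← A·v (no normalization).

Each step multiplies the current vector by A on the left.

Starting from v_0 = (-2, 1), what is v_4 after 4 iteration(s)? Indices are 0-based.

v_0 = (-2, 1).
v_1 = A·v_0 = (9, -3).
v_2 = A·v_1 = (-39, 12).
v_3 = A·v_2 = (168, -51).
v_4 = A·v_3 = (-723, 219).

v_4 = (-723, 219)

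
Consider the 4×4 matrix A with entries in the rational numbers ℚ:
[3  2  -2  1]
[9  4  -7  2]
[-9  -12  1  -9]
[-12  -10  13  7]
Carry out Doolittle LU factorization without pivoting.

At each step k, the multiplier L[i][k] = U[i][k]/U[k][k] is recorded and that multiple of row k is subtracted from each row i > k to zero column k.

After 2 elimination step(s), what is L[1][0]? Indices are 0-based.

L[1][0] = 3

Step 1: pivot at (0,0) is 3.
  row1 ← row1 − (3)·row0  ⇒  L[1][0]=3, U row1=(0, -2, -1, -1)
  row2 ← row2 − (-3)·row0  ⇒  L[2][0]=-3, U row2=(0, -6, -5, -6)
  row3 ← row3 − (-4)·row0  ⇒  L[3][0]=-4, U row3=(0, -2, 5, 11)
Step 2: pivot at (1,1) is -2.
  row2 ← row2 − (3)·row1  ⇒  L[2][1]=3, U row2=(0, 0, -2, -3)
  row3 ← row3 − (1)·row1  ⇒  L[3][1]=1, U row3=(0, 0, 6, 12)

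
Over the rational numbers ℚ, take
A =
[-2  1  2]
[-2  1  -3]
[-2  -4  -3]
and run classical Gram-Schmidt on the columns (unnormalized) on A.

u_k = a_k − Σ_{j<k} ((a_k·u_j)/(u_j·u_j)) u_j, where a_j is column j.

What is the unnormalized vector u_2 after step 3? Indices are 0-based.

u_2 = (5/2, -5/2, 0)

Step 1: u_0 = a_0 = (-2, -2, -2).
Step 2: u_1 = a_1 − (1/3)·u_0 = (5/3, 5/3, -10/3).
Step 3: u_2 = a_2 − (2/3)·u_0 − (1/2)·u_1 = (5/2, -5/2, 0).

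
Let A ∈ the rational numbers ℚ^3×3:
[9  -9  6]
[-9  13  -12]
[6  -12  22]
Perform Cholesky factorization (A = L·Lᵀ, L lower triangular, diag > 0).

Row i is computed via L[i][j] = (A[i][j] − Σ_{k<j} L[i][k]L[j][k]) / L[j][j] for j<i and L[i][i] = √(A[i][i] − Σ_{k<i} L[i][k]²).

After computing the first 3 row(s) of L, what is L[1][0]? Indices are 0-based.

Step 1: L[0][0] = √(9) = 3.
  L[1][0] = (-9) / L[0][0] = -3.
Step 2: L[1][1] = √(4) = 2.
  L[2][0] = (6) / L[0][0] = 2.
  L[2][1] = (-6) / L[1][1] = -3.
Step 3: L[2][2] = √(9) = 3.

L[1][0] = -3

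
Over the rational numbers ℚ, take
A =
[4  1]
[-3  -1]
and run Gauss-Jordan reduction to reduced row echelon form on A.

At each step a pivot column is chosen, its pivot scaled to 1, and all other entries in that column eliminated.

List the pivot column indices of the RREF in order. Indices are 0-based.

pivot(0,0)=4: scale R0 → (1, 1/4)
  clear (1,0): R1 −= (-3)R0 → (0, -1/4)
pivot(1,1)=-1/4: scale R1 → (0, 1)
  clear (0,1): R0 −= (1/4)R1 → (1, 0)

pivot columns: 0, 1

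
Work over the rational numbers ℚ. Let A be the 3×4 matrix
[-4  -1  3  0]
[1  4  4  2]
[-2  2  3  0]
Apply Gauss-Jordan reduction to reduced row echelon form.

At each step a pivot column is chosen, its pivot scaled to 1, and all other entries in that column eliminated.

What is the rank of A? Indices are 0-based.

rank = 3

[1] R0 /= -4  ⇒  (1, 1/4, -3/4, 0)
     R1 -= 1·R0  ⇒  (0, 15/4, 19/4, 2)
     R2 -= -2·R0  ⇒  (0, 5/2, 3/2, 0)
[2] R1 /= 15/4  ⇒  (0, 1, 19/15, 8/15)
     R0 -= 1/4·R1  ⇒  (1, 0, -16/15, -2/15)
     R2 -= 5/2·R1  ⇒  (0, 0, -5/3, -4/3)
[3] R2 /= -5/3  ⇒  (0, 0, 1, 4/5)
     R0 -= -16/15·R2  ⇒  (1, 0, 0, 18/25)
     R1 -= 19/15·R2  ⇒  (0, 1, 0, -12/25)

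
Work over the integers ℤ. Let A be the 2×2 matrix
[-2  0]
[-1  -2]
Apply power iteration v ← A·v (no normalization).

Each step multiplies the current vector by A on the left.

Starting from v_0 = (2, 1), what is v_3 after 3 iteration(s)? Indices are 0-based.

v_3 = (-16, -32)

v_0 = (2, 1).
v_1 = A·v_0 = (-4, -4).
v_2 = A·v_1 = (8, 12).
v_3 = A·v_2 = (-16, -32).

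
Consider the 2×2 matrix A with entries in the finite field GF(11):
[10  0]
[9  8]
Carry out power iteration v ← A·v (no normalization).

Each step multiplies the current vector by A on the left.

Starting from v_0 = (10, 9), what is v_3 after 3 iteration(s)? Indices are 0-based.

v_0 = (10, 9).
v_1 = A·v_0 = (1, 8).
v_2 = A·v_1 = (10, 7).
v_3 = A·v_2 = (1, 3).

v_3 = (1, 3)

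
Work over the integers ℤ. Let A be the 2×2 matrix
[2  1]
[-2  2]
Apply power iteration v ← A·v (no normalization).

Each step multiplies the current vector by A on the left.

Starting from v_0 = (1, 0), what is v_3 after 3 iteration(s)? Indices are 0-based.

v_0 = (1, 0).
v_1 = A·v_0 = (2, -2).
v_2 = A·v_1 = (2, -8).
v_3 = A·v_2 = (-4, -20).

v_3 = (-4, -20)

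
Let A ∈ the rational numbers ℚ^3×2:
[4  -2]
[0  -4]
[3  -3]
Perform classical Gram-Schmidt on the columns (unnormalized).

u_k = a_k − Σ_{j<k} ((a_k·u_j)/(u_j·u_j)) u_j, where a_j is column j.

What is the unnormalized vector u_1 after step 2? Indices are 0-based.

Step 1: u_0 = a_0 = (4, 0, 3).
Step 2: u_1 = a_1 − (-17/25)·u_0 = (18/25, -4, -24/25).

u_1 = (18/25, -4, -24/25)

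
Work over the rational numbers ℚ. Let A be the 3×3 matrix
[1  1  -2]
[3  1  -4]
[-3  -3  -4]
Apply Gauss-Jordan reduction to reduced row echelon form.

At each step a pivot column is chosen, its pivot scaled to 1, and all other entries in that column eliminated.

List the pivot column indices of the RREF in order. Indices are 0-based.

pivot columns: 0, 1, 2

step 1: normalize row 0 (÷1) = (1, 1, -2)
  row 1: subtract 3×row0 = (0, -2, 2)
  row 2: subtract -3×row0 = (0, 0, -10)
step 2: normalize row 1 (÷-2) = (0, 1, -1)
  row 0: subtract 1×row1 = (1, 0, -1)
step 3: normalize row 2 (÷-10) = (0, 0, 1)
  row 0: subtract -1×row2 = (1, 0, 0)
  row 1: subtract -1×row2 = (0, 1, 0)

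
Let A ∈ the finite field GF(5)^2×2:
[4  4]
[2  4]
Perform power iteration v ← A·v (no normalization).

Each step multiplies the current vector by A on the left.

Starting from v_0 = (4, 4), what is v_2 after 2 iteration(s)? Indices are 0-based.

v_0 = (4, 4).
v_1 = A·v_0 = (2, 4).
v_2 = A·v_1 = (4, 0).

v_2 = (4, 0)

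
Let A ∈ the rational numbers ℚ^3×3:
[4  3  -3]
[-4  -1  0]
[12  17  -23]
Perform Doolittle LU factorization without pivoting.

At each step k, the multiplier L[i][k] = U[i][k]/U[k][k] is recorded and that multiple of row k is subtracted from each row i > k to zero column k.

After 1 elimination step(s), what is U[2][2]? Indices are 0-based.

U[2][2] = -14

[col 0] pivot 4
  R1 -= -1*R0 → (0, 2, -3)  (L[1][0] := -1)
  R2 -= 3*R0 → (0, 8, -14)  (L[2][0] := 3)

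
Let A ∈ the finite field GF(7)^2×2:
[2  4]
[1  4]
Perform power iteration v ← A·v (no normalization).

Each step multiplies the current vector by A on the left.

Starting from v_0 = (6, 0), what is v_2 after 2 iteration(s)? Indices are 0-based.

v_0 = (6, 0).
v_1 = A·v_0 = (5, 6).
v_2 = A·v_1 = (6, 1).

v_2 = (6, 1)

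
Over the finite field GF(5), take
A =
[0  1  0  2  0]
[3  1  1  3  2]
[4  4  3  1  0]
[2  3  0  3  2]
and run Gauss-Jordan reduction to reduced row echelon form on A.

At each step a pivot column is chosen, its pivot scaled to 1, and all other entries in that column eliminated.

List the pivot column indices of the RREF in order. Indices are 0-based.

pivot columns: 0, 1, 2, 4

[1] R0 <-> R1
[1] R0 /= 3  ⇒  (1, 2, 2, 1, 4)
     R2 -= 4·R0  ⇒  (0, 1, 0, 2, 4)
     R3 -= 2·R0  ⇒  (0, 4, 1, 1, 4)
[2] R1 /= 1  ⇒  (0, 1, 0, 2, 0)
     R0 -= 2·R1  ⇒  (1, 0, 2, 2, 4)
     R2 -= 1·R1  ⇒  (0, 0, 0, 0, 4)
     R3 -= 4·R1  ⇒  (0, 0, 1, 3, 4)
[3] R2 <-> R3
[3] R2 /= 1  ⇒  (0, 0, 1, 3, 4)
     R0 -= 2·R2  ⇒  (1, 0, 0, 1, 1)
column 3 empty below row 3
[4] R3 /= 4  ⇒  (0, 0, 0, 0, 1)
     R0 -= 1·R3  ⇒  (1, 0, 0, 1, 0)
     R2 -= 4·R3  ⇒  (0, 0, 1, 3, 0)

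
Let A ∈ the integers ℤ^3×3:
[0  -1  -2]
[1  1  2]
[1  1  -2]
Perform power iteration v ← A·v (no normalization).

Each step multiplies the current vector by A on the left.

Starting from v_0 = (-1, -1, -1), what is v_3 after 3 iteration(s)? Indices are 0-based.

v_3 = (3, 1, 5)

v_0 = (-1, -1, -1).
v_1 = A·v_0 = (3, -4, 0).
v_2 = A·v_1 = (4, -1, -1).
v_3 = A·v_2 = (3, 1, 5).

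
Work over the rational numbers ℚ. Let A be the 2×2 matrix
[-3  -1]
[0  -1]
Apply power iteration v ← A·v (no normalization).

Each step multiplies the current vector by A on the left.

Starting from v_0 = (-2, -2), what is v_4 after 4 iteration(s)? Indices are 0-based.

v_4 = (-242, -2)

v_0 = (-2, -2).
v_1 = A·v_0 = (8, 2).
v_2 = A·v_1 = (-26, -2).
v_3 = A·v_2 = (80, 2).
v_4 = A·v_3 = (-242, -2).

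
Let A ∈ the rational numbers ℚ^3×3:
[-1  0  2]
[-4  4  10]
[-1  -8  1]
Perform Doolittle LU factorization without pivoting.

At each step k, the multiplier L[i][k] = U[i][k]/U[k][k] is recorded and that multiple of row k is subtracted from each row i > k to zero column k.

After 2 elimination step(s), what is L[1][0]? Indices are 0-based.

k=0: U[0][0]=-1
  eliminate (1,0): mult=4, new row 1: (0, 4, 2); set L[1][0]=4
  eliminate (2,0): mult=1, new row 2: (0, -8, -1); set L[2][0]=1
k=1: U[1][1]=4
  eliminate (2,1): mult=-2, new row 2: (0, 0, 3); set L[2][1]=-2

L[1][0] = 4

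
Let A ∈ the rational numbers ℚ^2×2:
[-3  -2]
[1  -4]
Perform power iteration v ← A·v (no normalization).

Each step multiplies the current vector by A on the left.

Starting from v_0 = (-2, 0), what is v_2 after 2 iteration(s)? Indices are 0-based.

v_2 = (-14, 14)

v_0 = (-2, 0).
v_1 = A·v_0 = (6, -2).
v_2 = A·v_1 = (-14, 14).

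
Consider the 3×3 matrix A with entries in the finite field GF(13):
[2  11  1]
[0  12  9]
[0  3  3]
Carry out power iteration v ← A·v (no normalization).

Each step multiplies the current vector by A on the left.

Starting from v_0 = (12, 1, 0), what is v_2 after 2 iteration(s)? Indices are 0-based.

v_2 = (10, 2, 6)

v_0 = (12, 1, 0).
v_1 = A·v_0 = (9, 12, 3).
v_2 = A·v_1 = (10, 2, 6).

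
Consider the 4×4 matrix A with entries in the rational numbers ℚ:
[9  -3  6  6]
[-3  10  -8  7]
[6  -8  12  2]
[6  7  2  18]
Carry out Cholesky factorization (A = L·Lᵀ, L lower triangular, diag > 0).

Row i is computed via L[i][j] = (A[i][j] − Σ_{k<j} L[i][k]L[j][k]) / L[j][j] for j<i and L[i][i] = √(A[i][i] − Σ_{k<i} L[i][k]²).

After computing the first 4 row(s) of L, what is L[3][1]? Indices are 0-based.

L[3][1] = 3

Step 1: L[0][0] = √(9) = 3.
  L[1][0] = (-3) / L[0][0] = -1.
Step 2: L[1][1] = √(9) = 3.
  L[2][0] = (6) / L[0][0] = 2.
  L[2][1] = (-6) / L[1][1] = -2.
Step 3: L[2][2] = √(4) = 2.
  L[3][0] = (6) / L[0][0] = 2.
  L[3][1] = (9) / L[1][1] = 3.
  L[3][2] = (4) / L[2][2] = 2.
Step 4: L[3][3] = √(1) = 1.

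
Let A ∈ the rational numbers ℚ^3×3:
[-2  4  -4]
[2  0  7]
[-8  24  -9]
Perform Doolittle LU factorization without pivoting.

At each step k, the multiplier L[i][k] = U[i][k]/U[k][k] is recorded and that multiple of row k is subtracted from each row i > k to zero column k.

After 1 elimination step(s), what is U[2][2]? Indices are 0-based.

Step 1: pivot at (0,0) is -2.
  row1 ← row1 − (-1)·row0  ⇒  L[1][0]=-1, U row1=(0, 4, 3)
  row2 ← row2 − (4)·row0  ⇒  L[2][0]=4, U row2=(0, 8, 7)

U[2][2] = 7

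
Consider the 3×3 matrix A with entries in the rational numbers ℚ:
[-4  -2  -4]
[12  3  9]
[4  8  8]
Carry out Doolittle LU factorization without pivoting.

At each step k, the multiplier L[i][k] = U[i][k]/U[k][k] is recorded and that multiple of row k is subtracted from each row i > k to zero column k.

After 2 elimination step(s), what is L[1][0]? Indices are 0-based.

L[1][0] = -3

Step 1: pivot at (0,0) is -4.
  row1 ← row1 − (-3)·row0  ⇒  L[1][0]=-3, U row1=(0, -3, -3)
  row2 ← row2 − (-1)·row0  ⇒  L[2][0]=-1, U row2=(0, 6, 4)
Step 2: pivot at (1,1) is -3.
  row2 ← row2 − (-2)·row1  ⇒  L[2][1]=-2, U row2=(0, 0, -2)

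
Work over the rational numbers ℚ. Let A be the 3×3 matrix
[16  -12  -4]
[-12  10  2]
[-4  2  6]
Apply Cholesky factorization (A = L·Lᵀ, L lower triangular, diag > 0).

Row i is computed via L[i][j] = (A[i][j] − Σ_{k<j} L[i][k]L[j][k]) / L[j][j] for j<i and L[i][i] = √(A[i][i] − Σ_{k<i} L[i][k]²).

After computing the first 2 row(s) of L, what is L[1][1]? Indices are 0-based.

L[1][1] = 1

Step 1: L[0][0] = √(16) = 4.
  L[1][0] = (-12) / L[0][0] = -3.
Step 2: L[1][1] = √(1) = 1.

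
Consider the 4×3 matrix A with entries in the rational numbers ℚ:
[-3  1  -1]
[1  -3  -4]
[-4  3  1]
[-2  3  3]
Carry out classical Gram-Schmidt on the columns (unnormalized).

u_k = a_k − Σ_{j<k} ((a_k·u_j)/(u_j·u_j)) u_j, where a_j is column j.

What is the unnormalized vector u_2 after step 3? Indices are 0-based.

u_2 = (7/44, -1/12, -19/132, 1/132)

Step 1: u_0 = a_0 = (-3, 1, -4, -2).
Step 2: u_1 = a_1 − (-4/5)·u_0 = (-7/5, -11/5, -1/5, 7/5).
Step 3: u_2 = a_2 − (-11/30)·u_0 − (71/44)·u_1 = (7/44, -1/12, -19/132, 1/132).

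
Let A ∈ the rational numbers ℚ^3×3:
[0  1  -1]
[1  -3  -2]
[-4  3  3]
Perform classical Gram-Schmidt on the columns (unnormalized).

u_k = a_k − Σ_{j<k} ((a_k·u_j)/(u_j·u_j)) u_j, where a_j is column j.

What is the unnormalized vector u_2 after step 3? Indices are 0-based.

Step 1: u_0 = a_0 = (0, 1, -4).
Step 2: u_1 = a_1 − (-15/17)·u_0 = (1, -36/17, -9/17).
Step 3: u_2 = a_2 − (-14/17)·u_0 − (2/7)·u_1 = (-9/7, -4/7, -1/7).

u_2 = (-9/7, -4/7, -1/7)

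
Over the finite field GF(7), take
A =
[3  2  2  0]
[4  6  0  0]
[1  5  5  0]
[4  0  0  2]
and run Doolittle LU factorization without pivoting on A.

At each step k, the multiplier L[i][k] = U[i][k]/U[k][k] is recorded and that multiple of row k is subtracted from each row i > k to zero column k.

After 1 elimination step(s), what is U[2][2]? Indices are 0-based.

U[2][2] = 2

k=0: U[0][0]=3
  eliminate (1,0): mult=6, new row 1: (0, 1, 2, 0); set L[1][0]=6
  eliminate (2,0): mult=5, new row 2: (0, 2, 2, 0); set L[2][0]=5
  eliminate (3,0): mult=6, new row 3: (0, 2, 2, 2); set L[3][0]=6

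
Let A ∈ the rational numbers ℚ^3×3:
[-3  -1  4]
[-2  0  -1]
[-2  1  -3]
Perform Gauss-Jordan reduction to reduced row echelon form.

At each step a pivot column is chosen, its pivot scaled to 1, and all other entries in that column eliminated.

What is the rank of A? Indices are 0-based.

[1] R0 /= -3  ⇒  (1, 1/3, -4/3)
     R1 -= -2·R0  ⇒  (0, 2/3, -11/3)
     R2 -= -2·R0  ⇒  (0, 5/3, -17/3)
[2] R1 /= 2/3  ⇒  (0, 1, -11/2)
     R0 -= 1/3·R1  ⇒  (1, 0, 1/2)
     R2 -= 5/3·R1  ⇒  (0, 0, 7/2)
[3] R2 /= 7/2  ⇒  (0, 0, 1)
     R0 -= 1/2·R2  ⇒  (1, 0, 0)
     R1 -= -11/2·R2  ⇒  (0, 1, 0)

rank = 3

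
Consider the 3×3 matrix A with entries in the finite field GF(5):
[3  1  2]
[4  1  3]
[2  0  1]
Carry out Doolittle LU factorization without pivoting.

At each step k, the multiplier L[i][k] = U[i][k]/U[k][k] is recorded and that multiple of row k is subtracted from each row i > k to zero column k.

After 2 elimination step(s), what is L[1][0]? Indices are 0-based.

Step 1: pivot at (0,0) is 3.
  row1 ← row1 − (3)·row0  ⇒  L[1][0]=3, U row1=(0, 3, 2)
  row2 ← row2 − (4)·row0  ⇒  L[2][0]=4, U row2=(0, 1, 3)
Step 2: pivot at (1,1) is 3.
  row2 ← row2 − (2)·row1  ⇒  L[2][1]=2, U row2=(0, 0, 4)

L[1][0] = 3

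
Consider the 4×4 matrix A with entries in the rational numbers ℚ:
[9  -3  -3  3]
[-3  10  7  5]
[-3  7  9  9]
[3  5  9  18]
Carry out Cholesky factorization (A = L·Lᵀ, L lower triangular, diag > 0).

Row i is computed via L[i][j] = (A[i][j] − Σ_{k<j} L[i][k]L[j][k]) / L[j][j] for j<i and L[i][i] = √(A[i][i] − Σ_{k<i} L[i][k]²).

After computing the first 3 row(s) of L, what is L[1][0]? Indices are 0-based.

L[1][0] = -1

Step 1: L[0][0] = √(9) = 3.
  L[1][0] = (-3) / L[0][0] = -1.
Step 2: L[1][1] = √(9) = 3.
  L[2][0] = (-3) / L[0][0] = -1.
  L[2][1] = (6) / L[1][1] = 2.
Step 3: L[2][2] = √(4) = 2.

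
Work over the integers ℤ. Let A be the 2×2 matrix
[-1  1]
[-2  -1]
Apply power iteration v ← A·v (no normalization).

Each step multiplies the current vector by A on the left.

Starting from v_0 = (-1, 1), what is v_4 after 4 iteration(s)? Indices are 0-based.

v_4 = (11, 1)

v_0 = (-1, 1).
v_1 = A·v_0 = (2, 1).
v_2 = A·v_1 = (-1, -5).
v_3 = A·v_2 = (-4, 7).
v_4 = A·v_3 = (11, 1).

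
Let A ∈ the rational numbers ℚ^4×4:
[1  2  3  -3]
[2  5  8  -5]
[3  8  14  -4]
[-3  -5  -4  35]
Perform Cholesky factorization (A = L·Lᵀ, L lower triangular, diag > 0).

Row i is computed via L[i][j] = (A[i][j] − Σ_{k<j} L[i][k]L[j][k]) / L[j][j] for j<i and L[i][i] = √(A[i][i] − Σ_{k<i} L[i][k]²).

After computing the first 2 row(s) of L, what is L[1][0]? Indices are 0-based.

Step 1: L[0][0] = √(1) = 1.
  L[1][0] = (2) / L[0][0] = 2.
Step 2: L[1][1] = √(1) = 1.

L[1][0] = 2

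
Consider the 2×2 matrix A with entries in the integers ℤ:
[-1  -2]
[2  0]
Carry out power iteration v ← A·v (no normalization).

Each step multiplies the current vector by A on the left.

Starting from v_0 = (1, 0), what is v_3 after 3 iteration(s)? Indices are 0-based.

v_0 = (1, 0).
v_1 = A·v_0 = (-1, 2).
v_2 = A·v_1 = (-3, -2).
v_3 = A·v_2 = (7, -6).

v_3 = (7, -6)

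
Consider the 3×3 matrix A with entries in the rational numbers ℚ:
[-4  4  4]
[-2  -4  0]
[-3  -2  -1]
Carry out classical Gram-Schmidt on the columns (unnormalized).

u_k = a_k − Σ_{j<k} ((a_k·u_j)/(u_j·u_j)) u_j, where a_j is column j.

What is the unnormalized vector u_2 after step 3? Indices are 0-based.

Step 1: u_0 = a_0 = (-4, -2, -3).
Step 2: u_1 = a_1 − (-2/29)·u_0 = (108/29, -120/29, -64/29).
Step 3: u_2 = a_2 − (-13/29)·u_0 − (31/65)·u_1 = (28/65, 14/13, -84/65).

u_2 = (28/65, 14/13, -84/65)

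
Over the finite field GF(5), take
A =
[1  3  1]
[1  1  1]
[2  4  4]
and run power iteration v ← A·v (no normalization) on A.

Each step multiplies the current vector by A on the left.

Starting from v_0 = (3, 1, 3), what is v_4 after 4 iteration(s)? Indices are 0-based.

v_0 = (3, 1, 3).
v_1 = A·v_0 = (4, 2, 2).
v_2 = A·v_1 = (2, 3, 4).
v_3 = A·v_2 = (0, 4, 2).
v_4 = A·v_3 = (4, 1, 4).

v_4 = (4, 1, 4)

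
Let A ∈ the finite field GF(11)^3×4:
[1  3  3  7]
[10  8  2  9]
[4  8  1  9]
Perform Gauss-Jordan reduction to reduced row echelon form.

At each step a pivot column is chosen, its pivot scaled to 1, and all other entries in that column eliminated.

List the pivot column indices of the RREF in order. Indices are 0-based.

pivot(0,0)=1: scale R0 → (1, 3, 3, 7)
  clear (1,0): R1 −= (10)R0 → (0, 0, 5, 5)
  clear (2,0): R2 −= (4)R0 → (0, 7, 0, 3)
pivot(1,1): swap R1↔R2
pivot(1,1)=7: scale R1 → (0, 1, 0, 2)
  clear (0,1): R0 −= (3)R1 → (1, 0, 3, 1)
pivot(2,2)=5: scale R2 → (0, 0, 1, 1)
  clear (0,2): R0 −= (3)R2 → (1, 0, 0, 9)

pivot columns: 0, 1, 2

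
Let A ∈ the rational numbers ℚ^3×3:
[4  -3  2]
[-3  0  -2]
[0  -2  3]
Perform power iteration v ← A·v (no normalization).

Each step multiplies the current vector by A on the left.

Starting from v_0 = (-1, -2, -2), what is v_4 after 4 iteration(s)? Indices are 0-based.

v_4 = (-1385, 766, -518)

v_0 = (-1, -2, -2).
v_1 = A·v_0 = (-2, 7, -2).
v_2 = A·v_1 = (-33, 10, -20).
v_3 = A·v_2 = (-202, 139, -80).
v_4 = A·v_3 = (-1385, 766, -518).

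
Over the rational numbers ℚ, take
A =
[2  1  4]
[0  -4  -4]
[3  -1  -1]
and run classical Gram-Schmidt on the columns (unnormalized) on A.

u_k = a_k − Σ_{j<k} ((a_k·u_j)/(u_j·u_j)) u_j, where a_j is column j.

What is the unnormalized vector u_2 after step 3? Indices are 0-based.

u_2 = (432/233, 180/233, -288/233)

Step 1: u_0 = a_0 = (2, 0, 3).
Step 2: u_1 = a_1 − (-1/13)·u_0 = (15/13, -4, -10/13).
Step 3: u_2 = a_2 − (5/13)·u_0 − (278/233)·u_1 = (432/233, 180/233, -288/233).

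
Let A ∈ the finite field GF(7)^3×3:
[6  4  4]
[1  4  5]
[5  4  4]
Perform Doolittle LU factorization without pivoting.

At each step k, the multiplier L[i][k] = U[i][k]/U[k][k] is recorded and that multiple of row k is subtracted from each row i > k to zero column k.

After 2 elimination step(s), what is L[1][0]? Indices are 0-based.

k=0: U[0][0]=6
  eliminate (1,0): mult=6, new row 1: (0, 1, 2); set L[1][0]=6
  eliminate (2,0): mult=2, new row 2: (0, 3, 3); set L[2][0]=2
k=1: U[1][1]=1
  eliminate (2,1): mult=3, new row 2: (0, 0, 4); set L[2][1]=3

L[1][0] = 6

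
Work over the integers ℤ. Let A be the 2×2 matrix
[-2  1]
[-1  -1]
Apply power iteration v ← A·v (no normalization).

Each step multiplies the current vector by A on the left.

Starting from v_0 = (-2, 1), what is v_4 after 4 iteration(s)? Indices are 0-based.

v_4 = (-9, -27)

v_0 = (-2, 1).
v_1 = A·v_0 = (5, 1).
v_2 = A·v_1 = (-9, -6).
v_3 = A·v_2 = (12, 15).
v_4 = A·v_3 = (-9, -27).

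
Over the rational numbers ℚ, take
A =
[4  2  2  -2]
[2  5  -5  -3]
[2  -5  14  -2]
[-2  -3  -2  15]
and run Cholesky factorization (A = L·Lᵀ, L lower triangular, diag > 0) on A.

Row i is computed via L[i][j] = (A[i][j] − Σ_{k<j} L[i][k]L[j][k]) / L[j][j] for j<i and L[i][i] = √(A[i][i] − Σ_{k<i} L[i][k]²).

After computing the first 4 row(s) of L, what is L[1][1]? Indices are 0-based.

L[1][1] = 2

Step 1: L[0][0] = √(4) = 2.
  L[1][0] = (2) / L[0][0] = 1.
Step 2: L[1][1] = √(4) = 2.
  L[2][0] = (2) / L[0][0] = 1.
  L[2][1] = (-6) / L[1][1] = -3.
Step 3: L[2][2] = √(4) = 2.
  L[3][0] = (-2) / L[0][0] = -1.
  L[3][1] = (-2) / L[1][1] = -1.
  L[3][2] = (-4) / L[2][2] = -2.
Step 4: L[3][3] = √(9) = 3.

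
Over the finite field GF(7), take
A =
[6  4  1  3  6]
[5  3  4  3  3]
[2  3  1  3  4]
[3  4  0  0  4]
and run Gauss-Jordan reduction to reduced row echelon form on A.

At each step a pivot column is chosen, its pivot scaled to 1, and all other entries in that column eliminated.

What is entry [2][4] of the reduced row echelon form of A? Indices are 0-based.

step 1: normalize row 0 (÷6) = (1, 3, 6, 4, 1)
  row 1: subtract 5×row0 = (0, 2, 2, 4, 5)
  row 2: subtract 2×row0 = (0, 4, 3, 2, 2)
  row 3: subtract 3×row0 = (0, 2, 3, 2, 1)
step 2: normalize row 1 (÷2) = (0, 1, 1, 2, 6)
  row 0: subtract 3×row1 = (1, 0, 3, 5, 4)
  row 2: subtract 4×row1 = (0, 0, 6, 1, 6)
  row 3: subtract 2×row1 = (0, 0, 1, 5, 3)
step 3: normalize row 2 (÷6) = (0, 0, 1, 6, 1)
  row 0: subtract 3×row2 = (1, 0, 0, 1, 1)
  row 1: subtract 1×row2 = (0, 1, 0, 3, 5)
  row 3: subtract 1×row2 = (0, 0, 0, 6, 2)
step 4: normalize row 3 (÷6) = (0, 0, 0, 1, 5)
  row 0: subtract 1×row3 = (1, 0, 0, 0, 3)
  row 1: subtract 3×row3 = (0, 1, 0, 0, 4)
  row 2: subtract 6×row3 = (0, 0, 1, 0, 6)

M[2][4] = 6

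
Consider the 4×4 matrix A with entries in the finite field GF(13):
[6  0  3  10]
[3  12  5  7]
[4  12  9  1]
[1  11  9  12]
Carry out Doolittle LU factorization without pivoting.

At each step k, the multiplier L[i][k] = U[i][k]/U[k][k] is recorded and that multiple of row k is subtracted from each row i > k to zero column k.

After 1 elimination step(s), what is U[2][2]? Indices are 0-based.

[col 0] pivot 6
  R1 -= 7*R0 → (0, 12, 10, 2)  (L[1][0] := 7)
  R2 -= 5*R0 → (0, 12, 7, 3)  (L[2][0] := 5)
  R3 -= 11*R0 → (0, 11, 2, 6)  (L[3][0] := 11)

U[2][2] = 7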